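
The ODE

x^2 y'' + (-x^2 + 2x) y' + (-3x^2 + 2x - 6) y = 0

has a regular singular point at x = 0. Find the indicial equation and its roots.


Divide by x^2 to reach normal form y'' + P_1(x) y' + P_2(x) y = 0 with P_1(x) = -1 + 2/x and P_2(x) = -3 + 2/x - 6/x^2.
x = 0 is a singular point because the y'-coefficient -1 + 2/x has a pole at x = 0 and the y-coefficient -3 + 2/x - 6/x^2 has a pole at x = 0.
It is a regular singular point because x P_1(x) = p(x) = 2 - x and x^2 P_2(x) = q(x) = -3x^2 + 2x - 6 are polynomials, hence analytic at x = 0.
p(0) = 2,  q(0) = -6.
Indicial equation: r(r-1) + p(0) r + q(0) = 0, i.e. r^2 + (p(0) - 1) r + q(0) = 0, i.e. r^2 + 1 r - 6 = 0.
Discriminant: (1)^2 - 4(-6) = 25, so r = (-1 ± 5)/2.
Solving: r_1 = 2, r_2 = -3.

indicial: r^2 + 1 r - 6 = 0; roots r_1 = 2, r_2 = -3


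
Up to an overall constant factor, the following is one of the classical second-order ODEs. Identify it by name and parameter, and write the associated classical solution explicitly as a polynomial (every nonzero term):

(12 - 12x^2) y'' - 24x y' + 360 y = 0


All three coefficients share the factor 12; dividing through by 12 gives  (1 - x^2) y'' - 2x y' + 30 y = 0.
This matches the Legendre equation (1 - x^2) y'' - 2x y' + n(n+1) y = 0 (note the -2x y' term) with n(n+1) = 30, so n = 5; the polynomial solution is P_5(x).
With y = sum_k a_k x^k, matching x^k gives (k+2)(k+1) a_{k+2} = [k(k+1) - n(n+1)] a_k = (k - 5)(k + 6) a_k. The right side vanishes at k = 5, so the series with the parity of 5 terminates at degree 5.
Standard normalization (P_n(1) = 1): leading coefficient (2n)!/(2^n (n!)^2) = 3628800/(32*14400) = 63/8, so a_5 = 63/8. Work downward with a_k = (k+1)(k+2) a_{k+2} / ((k - 5)(k + 6)):
  a_3 = (4)(5)(63/8) / ((3 - 5)(3 + 6)) = (315/2)/(-18) = -35/4
  a_1 = (2)(3)(-35/4) / ((1 - 5)(1 + 6)) = (-105/2)/(-28) = 15/8
Hence P_5(x) = 63 x^5/8 - 35 x^3/4 + 15 x/8.

P_5(x); series = 63 x^5/8 - 35 x^3/4 + 15 x/8


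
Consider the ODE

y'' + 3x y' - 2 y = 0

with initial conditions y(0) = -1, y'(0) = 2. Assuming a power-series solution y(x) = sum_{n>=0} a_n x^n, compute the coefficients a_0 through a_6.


Ansatz: y(x) = sum_{n>=0} a_n x^n, so y'(x) = sum_{n>=1} n a_n x^(n-1) and y''(x) = sum_{n>=2} n(n-1) a_n x^(n-2).
Substitute into P(x) y'' + Q(x) y' + R(x) y = 0 with P(x) = 1, Q(x) = 3x, R(x) = -2, and match powers of x.
Initial conditions: a_0 = -1, a_1 = 2.
Setting the coefficient of each power of x to zero and solving order by order (substituting the coefficients already found):
  x^0: 2 a_2 - 2 a_0 = 0  ->  2 a_2 = 2 a_0 = -2  ->  a_2 = -1
  x^1: 6 a_3 + a_1 = 0  ->  6 a_3 = -a_1 = -2  ->  a_3 = -1/3
  x^2: 12 a_4 + 4 a_2 = 0  ->  12 a_4 = -4 a_2 = 4  ->  a_4 = 1/3
  x^3: 20 a_5 + 7 a_3 = 0  ->  20 a_5 = -7 a_3 = 7/3  ->  a_5 = 7/60
  x^4: 30 a_6 + 10 a_4 = 0  ->  30 a_6 = -10 a_4 = -10/3  ->  a_6 = -1/9
Truncated series: y(x) = -1 + 2 x - x^2 - (1/3) x^3 + (1/3) x^4 + (7/60) x^5 - (1/9) x^6 + O(x^7).

a_0 = -1; a_1 = 2; a_2 = -1; a_3 = -1/3; a_4 = 1/3; a_5 = 7/60; a_6 = -1/9


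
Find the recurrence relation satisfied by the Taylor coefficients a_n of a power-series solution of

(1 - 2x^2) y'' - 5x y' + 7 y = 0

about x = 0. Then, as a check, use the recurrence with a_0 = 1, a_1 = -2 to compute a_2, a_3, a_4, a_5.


Substitute y = sum_n a_n x^n.
(1 - 2 x^2) y'' contributes (n+2)(n+1) a_{n+2} - 2 n(n-1) a_n at x^n.
-5 x y'(x) contributes -5 n a_n at x^n.
7 y(x) contributes 7 a_n at x^n.
Matching x^n: (n+2)(n+1) a_{n+2} + (-2 n(n-1) - 5 n + 7) a_n = 0.
Thus a_{n+2} = (2 n(n-1) + 5 n - 7) / ((n+1)(n+2)) * a_n.

Check with a_0 = 1, a_1 = -2 (apply the recurrence for n = 0, 1, 2, 3): a_0 = 1, a_1 = -2, a_2 = -7/2, a_3 = 2/3, a_4 = -49/24, a_5 = 2/3.

a_(n+2) = (2 n(n-1) + 5 n - 7) / ((n+1)(n+2)) * a_n; check: a_0 = 1, a_1 = -2, a_2 = -7/2, a_3 = 2/3, a_4 = -49/24, a_5 = 2/3


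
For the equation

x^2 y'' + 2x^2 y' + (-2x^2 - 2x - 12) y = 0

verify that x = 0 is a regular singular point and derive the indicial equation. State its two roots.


Divide by x^2 to reach normal form y'' + P_1(x) y' + P_2(x) y = 0 with P_1(x) = 2 and P_2(x) = -2 - 2/x - 12/x^2.
x = 0 is a singular point because the y-coefficient -2 - 2/x - 12/x^2 has a pole at x = 0.
It is a regular singular point because x P_1(x) = p(x) = 2x and x^2 P_2(x) = q(x) = -2x^2 - 2x - 12 are polynomials, hence analytic at x = 0.
p(0) = 0,  q(0) = -12.
Indicial equation: r(r-1) + p(0) r + q(0) = 0, i.e. r^2 + (p(0) - 1) r + q(0) = 0, i.e. r^2 - 1 r - 12 = 0.
Discriminant: (-1)^2 - 4(-12) = 49, so r = (1 ± 7)/2.
Solving: r_1 = 4, r_2 = -3.

indicial: r^2 - 1 r - 12 = 0; roots r_1 = 4, r_2 = -3


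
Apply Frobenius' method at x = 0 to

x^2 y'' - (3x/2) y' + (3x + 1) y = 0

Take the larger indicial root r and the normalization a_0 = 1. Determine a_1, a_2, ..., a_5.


Write in Frobenius form y'' + (p(x)/x) y' + (q(x)/x^2) y = 0:
  p(x) = -3/2,  q(x) = 3x + 1.
Indicial equation: r(r-1) + (-3/2) r + (1) = 0 -> roots r_1 = 2, r_2 = 1/2.
Take r = r_1 = 2. Let y(x) = x^r sum_{n>=0} a_n x^n with a_0 = 1.
Substitute y = x^r sum a_n x^n and match x^{r+n}. The recurrence is
  D(n) a_n + 3 a_{n-1} = 0,  where D(n) = (r+n)(r+n-1) + (-3/2)(r+n) + (1).
  a_n = -3 / D(n) * a_{n-1}.
Since the indicial polynomial factors as (r - r_1)(r - r_2), D(n) = (r_1 + n - r_1)(r_1 + n - r_2) = n(n + 3/2).
Evaluating step by step (a_0 = 1):
  n = 1: D(1) = 1(1 + 3/2) = 5/2; numerator = -3(1) = -3; a_1 = (-3)/(5/2) = -6/5
  n = 2: D(2) = 2(2 + 3/2) = 7; numerator = -3(-6/5) = 18/5; a_2 = (18/5)/(7) = 18/35
  n = 3: D(3) = 3(3 + 3/2) = 27/2; numerator = -3(18/35) = -54/35; a_3 = (-54/35)/(27/2) = -4/35
  n = 4: D(4) = 4(4 + 3/2) = 22; numerator = -3(-4/35) = 12/35; a_4 = (12/35)/(22) = 6/385
  n = 5: D(5) = 5(5 + 3/2) = 65/2; numerator = -3(6/385) = -18/385; a_5 = (-18/385)/(65/2) = -36/25025

r = 2; a_0 = 1; a_1 = -6/5; a_2 = 18/35; a_3 = -4/35; a_4 = 6/385; a_5 = -36/25025


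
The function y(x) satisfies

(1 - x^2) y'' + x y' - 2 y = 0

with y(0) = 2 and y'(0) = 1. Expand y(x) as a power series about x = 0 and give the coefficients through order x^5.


Ansatz: y(x) = sum_{n>=0} a_n x^n, so y'(x) = sum_{n>=1} n a_n x^(n-1) and y''(x) = sum_{n>=2} n(n-1) a_n x^(n-2).
Substitute into P(x) y'' + Q(x) y' + R(x) y = 0 with P(x) = 1 - x^2, Q(x) = x, R(x) = -2, and match powers of x.
Initial conditions: a_0 = 2, a_1 = 1.
Setting the coefficient of each power of x to zero and solving order by order (substituting the coefficients already found):
  x^0: 2 a_2 - 2 a_0 = 0  ->  2 a_2 = 2 a_0 = 4  ->  a_2 = 2
  x^1: 6 a_3 - a_1 = 0  ->  6 a_3 = a_1 = 1  ->  a_3 = 1/6
  x^2: 12 a_4 - 2 a_2 = 0  ->  12 a_4 = 2 a_2 = 4  ->  a_4 = 1/3
  x^3: 20 a_5 - 5 a_3 = 0  ->  20 a_5 = 5 a_3 = 5/6  ->  a_5 = 1/24
Truncated series: y(x) = 2 + x + 2 x^2 + (1/6) x^3 + (1/3) x^4 + (1/24) x^5 + O(x^6).

a_0 = 2; a_1 = 1; a_2 = 2; a_3 = 1/6; a_4 = 1/3; a_5 = 1/24


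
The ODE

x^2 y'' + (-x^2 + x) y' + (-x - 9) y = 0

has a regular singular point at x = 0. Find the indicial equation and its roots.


Divide by x^2 to reach normal form y'' + P_1(x) y' + P_2(x) y = 0 with P_1(x) = -1 + 1/x and P_2(x) = -1/x - 9/x^2.
x = 0 is a singular point because the y'-coefficient -1 + 1/x has a pole at x = 0 and the y-coefficient -1/x - 9/x^2 has a pole at x = 0.
It is a regular singular point because x P_1(x) = p(x) = 1 - x and x^2 P_2(x) = q(x) = -x - 9 are polynomials, hence analytic at x = 0.
p(0) = 1,  q(0) = -9.
Indicial equation: r(r-1) + p(0) r + q(0) = 0, i.e. r^2 + (p(0) - 1) r + q(0) = 0, i.e. r^2 - 9 = 0.
Discriminant: (0)^2 - 4(-9) = 36, so r = (0 ± 6)/2.
Solving: r_1 = 3, r_2 = -3.

indicial: r^2 - 9 = 0; roots r_1 = 3, r_2 = -3


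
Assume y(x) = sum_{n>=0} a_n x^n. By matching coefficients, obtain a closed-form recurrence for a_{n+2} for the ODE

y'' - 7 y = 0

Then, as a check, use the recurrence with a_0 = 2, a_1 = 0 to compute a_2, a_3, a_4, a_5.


Substitute y = sum_n a_n x^n into y'' + (const) y = 0.
y''(x) = sum_{n>=0} (n+2)(n+1) a_{n+2} x^n.
The ODE becomes sum_n [(n+2)(n+1) a_{n+2} - 7 a_n] x^n = 0.
Setting each coefficient to zero gives the recurrence:
  (n+2)(n+1) a_{n+2} - 7 a_n = 0,
  a_{n+2} = 7 / ((n+1)(n+2)) a_n.

Check with a_0 = 2, a_1 = 0 (apply the recurrence for n = 0, 1, 2, 3): a_0 = 2, a_1 = 0, a_2 = 7, a_3 = 0, a_4 = 49/12, a_5 = 0.

a_{n+2} = 7/((n+1)(n+2)) * a_n; check: a_0 = 2, a_1 = 0, a_2 = 7, a_3 = 0, a_4 = 49/12, a_5 = 0


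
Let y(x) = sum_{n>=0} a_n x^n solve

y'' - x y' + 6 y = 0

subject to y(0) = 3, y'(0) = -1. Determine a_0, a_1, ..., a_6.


Ansatz: y(x) = sum_{n>=0} a_n x^n, so y'(x) = sum_{n>=1} n a_n x^(n-1) and y''(x) = sum_{n>=2} n(n-1) a_n x^(n-2).
Substitute into P(x) y'' + Q(x) y' + R(x) y = 0 with P(x) = 1, Q(x) = -x, R(x) = 6, and match powers of x.
Initial conditions: a_0 = 3, a_1 = -1.
Setting the coefficient of each power of x to zero and solving order by order (substituting the coefficients already found):
  x^0: 2 a_2 + 6 a_0 = 0  ->  2 a_2 = -6 a_0 = -18  ->  a_2 = -9
  x^1: 6 a_3 + 5 a_1 = 0  ->  6 a_3 = -5 a_1 = 5  ->  a_3 = 5/6
  x^2: 12 a_4 + 4 a_2 = 0  ->  12 a_4 = -4 a_2 = 36  ->  a_4 = 3
  x^3: 20 a_5 + 3 a_3 = 0  ->  20 a_5 = -3 a_3 = -5/2  ->  a_5 = -1/8
  x^4: 30 a_6 + 2 a_4 = 0  ->  30 a_6 = -2 a_4 = -6  ->  a_6 = -1/5
Truncated series: y(x) = 3 - x - 9 x^2 + (5/6) x^3 + 3 x^4 - (1/8) x^5 - (1/5) x^6 + O(x^7).

a_0 = 3; a_1 = -1; a_2 = -9; a_3 = 5/6; a_4 = 3; a_5 = -1/8; a_6 = -1/5


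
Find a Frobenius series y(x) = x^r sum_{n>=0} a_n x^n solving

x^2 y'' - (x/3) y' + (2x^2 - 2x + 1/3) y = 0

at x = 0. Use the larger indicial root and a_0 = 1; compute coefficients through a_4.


Write in Frobenius form y'' + (p(x)/x) y' + (q(x)/x^2) y = 0:
  p(x) = -1/3,  q(x) = 2x^2 - 2x + 1/3.
Indicial equation: r(r-1) + (-1/3) r + (1/3) = 0 -> roots r_1 = 1, r_2 = 1/3.
Take r = r_1 = 1. Let y(x) = x^r sum_{n>=0} a_n x^n with a_0 = 1.
Substitute y = x^r sum a_n x^n and match x^{r+n}. The recurrence is
  D(n) a_n - 2 a_{n-1} + 2 a_{n-2} = 0,  where D(n) = (r+n)(r+n-1) + (-1/3)(r+n) + (1/3).
  a_n = [2 a_{n-1} - 2 a_{n-2}] / D(n).
Since the indicial polynomial factors as (r - r_1)(r - r_2), D(n) = (r_1 + n - r_1)(r_1 + n - r_2) = n(n + 2/3).
Evaluating step by step (a_0 = 1):
  n = 1: D(1) = 1(1 + 2/3) = 5/3; numerator = 2(1) = 2; a_1 = (2)/(5/3) = 6/5
  n = 2: D(2) = 2(2 + 2/3) = 16/3; numerator = 2(6/5) - 2(1) = 2/5; a_2 = (2/5)/(16/3) = 3/40
  n = 3: D(3) = 3(3 + 2/3) = 11; numerator = 2(3/40) - 2(6/5) = -9/4; a_3 = (-9/4)/(11) = -9/44
  n = 4: D(4) = 4(4 + 2/3) = 56/3; numerator = 2(-9/44) - 2(3/40) = -123/220; a_4 = (-123/220)/(56/3) = -369/12320

r = 1; a_0 = 1; a_1 = 6/5; a_2 = 3/40; a_3 = -9/44; a_4 = -369/12320


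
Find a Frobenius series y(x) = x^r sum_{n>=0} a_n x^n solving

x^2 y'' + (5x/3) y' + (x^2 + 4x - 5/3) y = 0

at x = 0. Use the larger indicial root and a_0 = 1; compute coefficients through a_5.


Write in Frobenius form y'' + (p(x)/x) y' + (q(x)/x^2) y = 0:
  p(x) = 5/3,  q(x) = x^2 + 4x - 5/3.
Indicial equation: r(r-1) + (5/3) r + (-5/3) = 0 -> roots r_1 = 1, r_2 = -5/3.
Take r = r_1 = 1. Let y(x) = x^r sum_{n>=0} a_n x^n with a_0 = 1.
Substitute y = x^r sum a_n x^n and match x^{r+n}. The recurrence is
  D(n) a_n + 4 a_{n-1} + 1 a_{n-2} = 0,  where D(n) = (r+n)(r+n-1) + (5/3)(r+n) + (-5/3).
  a_n = [-4 a_{n-1} - 1 a_{n-2}] / D(n).
Since the indicial polynomial factors as (r - r_1)(r - r_2), D(n) = (r_1 + n - r_1)(r_1 + n - r_2) = n(n + 8/3).
Evaluating step by step (a_0 = 1):
  n = 1: D(1) = 1(1 + 8/3) = 11/3; numerator = -4(1) = -4; a_1 = (-4)/(11/3) = -12/11
  n = 2: D(2) = 2(2 + 8/3) = 28/3; numerator = -4(-12/11) - 1(1) = 37/11; a_2 = (37/11)/(28/3) = 111/308
  n = 3: D(3) = 3(3 + 8/3) = 17; numerator = -4(111/308) - 1(-12/11) = -27/77; a_3 = (-27/77)/(17) = -27/1309
  n = 4: D(4) = 4(4 + 8/3) = 80/3; numerator = -4(-27/1309) - 1(111/308) = -1455/5236; a_4 = (-1455/5236)/(80/3) = -873/83776
  n = 5: D(5) = 5(5 + 8/3) = 115/3; numerator = -4(-873/83776) - 1(-27/1309) = 1305/20944; a_5 = (1305/20944)/(115/3) = 783/481712

r = 1; a_0 = 1; a_1 = -12/11; a_2 = 111/308; a_3 = -27/1309; a_4 = -873/83776; a_5 = 783/481712


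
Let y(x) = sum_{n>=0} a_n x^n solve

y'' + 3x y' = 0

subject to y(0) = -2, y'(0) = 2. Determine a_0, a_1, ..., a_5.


Ansatz: y(x) = sum_{n>=0} a_n x^n, so y'(x) = sum_{n>=1} n a_n x^(n-1) and y''(x) = sum_{n>=2} n(n-1) a_n x^(n-2).
Substitute into P(x) y'' + Q(x) y' + R(x) y = 0 with P(x) = 1, Q(x) = 3x, R(x) = 0, and match powers of x.
Initial conditions: a_0 = -2, a_1 = 2.
Setting the coefficient of each power of x to zero and solving order by order (substituting the coefficients already found):
  x^0: 2 a_2 = 0  ->  a_2 = 0
  x^1: 6 a_3 + 3 a_1 = 0  ->  6 a_3 = -3 a_1 = -6  ->  a_3 = -1
  x^2: 12 a_4 + 6 a_2 = 0  ->  12 a_4 = -6 a_2 = 0  ->  a_4 = 0
  x^3: 20 a_5 + 9 a_3 = 0  ->  20 a_5 = -9 a_3 = 9  ->  a_5 = 9/20
Truncated series: y(x) = -2 + 2 x - x^3 + (9/20) x^5 + O(x^6).

a_0 = -2; a_1 = 2; a_2 = 0; a_3 = -1; a_4 = 0; a_5 = 9/20


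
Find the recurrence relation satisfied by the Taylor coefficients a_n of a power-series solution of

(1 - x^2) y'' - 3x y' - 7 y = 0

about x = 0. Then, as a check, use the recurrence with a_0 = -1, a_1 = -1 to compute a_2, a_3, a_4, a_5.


Substitute y = sum_n a_n x^n.
(1 - 1 x^2) y'' contributes (n+2)(n+1) a_{n+2} - n(n-1) a_n at x^n.
-3 x y'(x) contributes -3 n a_n at x^n.
-7 y(x) contributes -7 a_n at x^n.
Matching x^n: (n+2)(n+1) a_{n+2} + (-n(n-1) - 3 n - 7) a_n = 0.
Thus a_{n+2} = (n(n-1) + 3 n + 7) / ((n+1)(n+2)) * a_n.

Check with a_0 = -1, a_1 = -1 (apply the recurrence for n = 0, 1, 2, 3): a_0 = -1, a_1 = -1, a_2 = -7/2, a_3 = -5/3, a_4 = -35/8, a_5 = -11/6.

a_(n+2) = (n(n-1) + 3 n + 7) / ((n+1)(n+2)) * a_n; check: a_0 = -1, a_1 = -1, a_2 = -7/2, a_3 = -5/3, a_4 = -35/8, a_5 = -11/6


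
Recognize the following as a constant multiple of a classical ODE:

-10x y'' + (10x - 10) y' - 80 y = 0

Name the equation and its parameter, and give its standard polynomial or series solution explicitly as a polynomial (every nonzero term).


All three coefficients share the factor -10; dividing through by -10 gives  x y'' + (1 - x) y' + 8 y = 0.
This matches the Laguerre equation x y'' + (1 - x) y' + n y = 0 with n = 8; the polynomial solution is L_8(x).
With y = sum_k a_k x^k, matching x^k gives (k+1)k a_{k+1} + (k+1) a_{k+1} - k a_k + n a_k = 0, i.e. (k+1)^2 a_{k+1} = (k - n) a_k = (k - 8) a_k. The right side vanishes at k = 8, so the series terminates at degree 8.
Standard normalization L_n(0) = 1 gives a_0 = 1. Work upward with a_{k+1} = (k - 8) a_k / (k+1)^2:
  a_1 = (0 - 8)(1) / 1^2 = -8/1 = -8
  a_2 = (1 - 8)(-8) / 2^2 = 56/4 = 14
  a_3 = (2 - 8)(14) / 3^2 = -84/9 = -28/3
  a_4 = (3 - 8)(-28/3) / 4^2 = (140/3)/16 = 35/12
  a_5 = (4 - 8)(35/12) / 5^2 = (-35/3)/25 = -7/15
  a_6 = (5 - 8)(-7/15) / 6^2 = (7/5)/36 = 7/180
  a_7 = (6 - 8)(7/180) / 7^2 = (-7/90)/49 = -1/630
  a_8 = (7 - 8)(-1/630) / 8^2 = (1/630)/64 = 1/40320
Hence L_8(x) = x^8/40320 - x^7/630 + 7 x^6/180 - 7 x^5/15 + 35 x^4/12 - 28 x^3/3 + 14 x^2 - 8 x + 1.

L_8(x); series = x^8/40320 - x^7/630 + 7 x^6/180 - 7 x^5/15 + 35 x^4/12 - 28 x^3/3 + 14 x^2 - 8 x + 1


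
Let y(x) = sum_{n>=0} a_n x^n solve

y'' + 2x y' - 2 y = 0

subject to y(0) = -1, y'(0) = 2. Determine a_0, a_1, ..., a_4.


Ansatz: y(x) = sum_{n>=0} a_n x^n, so y'(x) = sum_{n>=1} n a_n x^(n-1) and y''(x) = sum_{n>=2} n(n-1) a_n x^(n-2).
Substitute into P(x) y'' + Q(x) y' + R(x) y = 0 with P(x) = 1, Q(x) = 2x, R(x) = -2, and match powers of x.
Initial conditions: a_0 = -1, a_1 = 2.
Setting the coefficient of each power of x to zero and solving order by order (substituting the coefficients already found):
  x^0: 2 a_2 - 2 a_0 = 0  ->  2 a_2 = 2 a_0 = -2  ->  a_2 = -1
  x^1: 6 a_3 = 0  ->  a_3 = 0
  x^2: 12 a_4 + 2 a_2 = 0  ->  12 a_4 = -2 a_2 = 2  ->  a_4 = 1/6
Truncated series: y(x) = -1 + 2 x - x^2 + (1/6) x^4 + O(x^5).

a_0 = -1; a_1 = 2; a_2 = -1; a_3 = 0; a_4 = 1/6


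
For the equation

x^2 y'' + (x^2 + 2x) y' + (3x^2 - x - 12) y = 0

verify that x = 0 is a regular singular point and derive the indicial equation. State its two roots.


Divide by x^2 to reach normal form y'' + P_1(x) y' + P_2(x) y = 0 with P_1(x) = 1 + 2/x and P_2(x) = 3 - 1/x - 12/x^2.
x = 0 is a singular point because the y'-coefficient 1 + 2/x has a pole at x = 0 and the y-coefficient 3 - 1/x - 12/x^2 has a pole at x = 0.
It is a regular singular point because x P_1(x) = p(x) = x + 2 and x^2 P_2(x) = q(x) = 3x^2 - x - 12 are polynomials, hence analytic at x = 0.
p(0) = 2,  q(0) = -12.
Indicial equation: r(r-1) + p(0) r + q(0) = 0, i.e. r^2 + (p(0) - 1) r + q(0) = 0, i.e. r^2 + 1 r - 12 = 0.
Discriminant: (1)^2 - 4(-12) = 49, so r = (-1 ± 7)/2.
Solving: r_1 = 3, r_2 = -4.

indicial: r^2 + 1 r - 12 = 0; roots r_1 = 3, r_2 = -4


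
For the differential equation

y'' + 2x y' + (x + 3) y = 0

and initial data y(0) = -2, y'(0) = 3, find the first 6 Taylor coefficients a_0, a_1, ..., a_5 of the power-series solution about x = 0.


Ansatz: y(x) = sum_{n>=0} a_n x^n, so y'(x) = sum_{n>=1} n a_n x^(n-1) and y''(x) = sum_{n>=2} n(n-1) a_n x^(n-2).
Substitute into P(x) y'' + Q(x) y' + R(x) y = 0 with P(x) = 1, Q(x) = 2x, R(x) = x + 3, and match powers of x.
Initial conditions: a_0 = -2, a_1 = 3.
Setting the coefficient of each power of x to zero and solving order by order (substituting the coefficients already found):
  x^0: 2 a_2 + 3 a_0 = 0  ->  2 a_2 = -3 a_0 = 6  ->  a_2 = 3
  x^1: 6 a_3 + 5 a_1 + a_0 = 0  ->  6 a_3 = -5 a_1 - a_0 = -13  ->  a_3 = -13/6
  x^2: 12 a_4 + 7 a_2 + a_1 = 0  ->  12 a_4 = -7 a_2 - a_1 = -24  ->  a_4 = -2
  x^3: 20 a_5 + 9 a_3 + a_2 = 0  ->  20 a_5 = -9 a_3 - a_2 = 33/2  ->  a_5 = 33/40
Truncated series: y(x) = -2 + 3 x + 3 x^2 - (13/6) x^3 - 2 x^4 + (33/40) x^5 + O(x^6).

a_0 = -2; a_1 = 3; a_2 = 3; a_3 = -13/6; a_4 = -2; a_5 = 33/40


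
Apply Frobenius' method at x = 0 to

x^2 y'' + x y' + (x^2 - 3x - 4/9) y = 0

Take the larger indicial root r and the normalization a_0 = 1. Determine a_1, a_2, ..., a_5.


Write in Frobenius form y'' + (p(x)/x) y' + (q(x)/x^2) y = 0:
  p(x) = 1,  q(x) = x^2 - 3x - 4/9.
Indicial equation: r(r-1) + (1) r + (-4/9) = 0 -> roots r_1 = 2/3, r_2 = -2/3.
Take r = r_1 = 2/3. Let y(x) = x^r sum_{n>=0} a_n x^n with a_0 = 1.
Substitute y = x^r sum a_n x^n and match x^{r+n}. The recurrence is
  D(n) a_n - 3 a_{n-1} + 1 a_{n-2} = 0,  where D(n) = (r+n)(r+n-1) + (1)(r+n) + (-4/9).
  a_n = [3 a_{n-1} - 1 a_{n-2}] / D(n).
Since the indicial polynomial factors as (r - r_1)(r - r_2), D(n) = (r_1 + n - r_1)(r_1 + n - r_2) = n(n + 4/3).
Evaluating step by step (a_0 = 1):
  n = 1: D(1) = 1(1 + 4/3) = 7/3; numerator = 3(1) = 3; a_1 = (3)/(7/3) = 9/7
  n = 2: D(2) = 2(2 + 4/3) = 20/3; numerator = 3(9/7) - 1(1) = 20/7; a_2 = (20/7)/(20/3) = 3/7
  n = 3: D(3) = 3(3 + 4/3) = 13; numerator = 3(3/7) - 1(9/7) = 0; a_3 = (0)/(13) = 0
  n = 4: D(4) = 4(4 + 4/3) = 64/3; numerator = 3(0) - 1(3/7) = -3/7; a_4 = (-3/7)/(64/3) = -9/448
  n = 5: D(5) = 5(5 + 4/3) = 95/3; numerator = 3(-9/448) - 1(0) = -27/448; a_5 = (-27/448)/(95/3) = -81/42560

r = 2/3; a_0 = 1; a_1 = 9/7; a_2 = 3/7; a_3 = 0; a_4 = -9/448; a_5 = -81/42560


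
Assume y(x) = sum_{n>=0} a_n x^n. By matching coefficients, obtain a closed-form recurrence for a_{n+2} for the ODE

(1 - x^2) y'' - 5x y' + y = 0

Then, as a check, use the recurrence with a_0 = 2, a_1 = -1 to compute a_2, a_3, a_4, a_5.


Substitute y = sum_n a_n x^n.
(1 - 1 x^2) y'' contributes (n+2)(n+1) a_{n+2} - n(n-1) a_n at x^n.
-5 x y'(x) contributes -5 n a_n at x^n.
y(x) contributes 1 a_n at x^n.
Matching x^n: (n+2)(n+1) a_{n+2} + (-n(n-1) - 5 n + 1) a_n = 0.
Thus a_{n+2} = (n(n-1) + 5 n - 1) / ((n+1)(n+2)) * a_n.

Check with a_0 = 2, a_1 = -1 (apply the recurrence for n = 0, 1, 2, 3): a_0 = 2, a_1 = -1, a_2 = -1, a_3 = -2/3, a_4 = -11/12, a_5 = -2/3.

a_(n+2) = (n(n-1) + 5 n - 1) / ((n+1)(n+2)) * a_n; check: a_0 = 2, a_1 = -1, a_2 = -1, a_3 = -2/3, a_4 = -11/12, a_5 = -2/3


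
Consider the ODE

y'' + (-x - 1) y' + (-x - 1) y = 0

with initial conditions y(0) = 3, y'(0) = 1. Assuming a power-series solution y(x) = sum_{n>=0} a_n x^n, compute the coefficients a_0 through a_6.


Ansatz: y(x) = sum_{n>=0} a_n x^n, so y'(x) = sum_{n>=1} n a_n x^(n-1) and y''(x) = sum_{n>=2} n(n-1) a_n x^(n-2).
Substitute into P(x) y'' + Q(x) y' + R(x) y = 0 with P(x) = 1, Q(x) = -x - 1, R(x) = -x - 1, and match powers of x.
Initial conditions: a_0 = 3, a_1 = 1.
Setting the coefficient of each power of x to zero and solving order by order (substituting the coefficients already found):
  x^0: 2 a_2 - a_1 - a_0 = 0  ->  2 a_2 = a_1 + a_0 = 4  ->  a_2 = 2
  x^1: 6 a_3 - 2 a_2 - 2 a_1 - a_0 = 0  ->  6 a_3 = 2 a_2 + 2 a_1 + a_0 = 9  ->  a_3 = 3/2
  x^2: 12 a_4 - 3 a_3 - 3 a_2 - a_1 = 0  ->  12 a_4 = 3 a_3 + 3 a_2 + a_1 = 23/2  ->  a_4 = 23/24
  x^3: 20 a_5 - 4 a_4 - 4 a_3 - a_2 = 0  ->  20 a_5 = 4 a_4 + 4 a_3 + a_2 = 71/6  ->  a_5 = 71/120
  x^4: 30 a_6 - 5 a_5 - 5 a_4 - a_3 = 0  ->  30 a_6 = 5 a_5 + 5 a_4 + a_3 = 37/4  ->  a_6 = 37/120
Truncated series: y(x) = 3 + x + 2 x^2 + (3/2) x^3 + (23/24) x^4 + (71/120) x^5 + (37/120) x^6 + O(x^7).

a_0 = 3; a_1 = 1; a_2 = 2; a_3 = 3/2; a_4 = 23/24; a_5 = 71/120; a_6 = 37/120


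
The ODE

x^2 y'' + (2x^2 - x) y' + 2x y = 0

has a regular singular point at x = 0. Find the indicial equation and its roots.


Divide by x^2 to reach normal form y'' + P_1(x) y' + P_2(x) y = 0 with P_1(x) = 2 - 1/x and P_2(x) = 2/x.
x = 0 is a singular point because the y'-coefficient 2 - 1/x has a pole at x = 0 and the y-coefficient 2/x has a pole at x = 0.
It is a regular singular point because x P_1(x) = p(x) = 2x - 1 and x^2 P_2(x) = q(x) = 2x are polynomials, hence analytic at x = 0.
p(0) = -1,  q(0) = 0.
Indicial equation: r(r-1) + p(0) r + q(0) = 0, i.e. r^2 + (p(0) - 1) r + q(0) = 0, i.e. r^2 - 2 r = 0.
Discriminant: (-2)^2 - 4(0) = 4, so r = (2 ± 2)/2.
Solving: r_1 = 2, r_2 = 0.

indicial: r^2 - 2 r = 0; roots r_1 = 2, r_2 = 0


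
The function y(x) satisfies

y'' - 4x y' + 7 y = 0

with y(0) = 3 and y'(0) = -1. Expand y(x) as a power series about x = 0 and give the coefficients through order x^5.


Ansatz: y(x) = sum_{n>=0} a_n x^n, so y'(x) = sum_{n>=1} n a_n x^(n-1) and y''(x) = sum_{n>=2} n(n-1) a_n x^(n-2).
Substitute into P(x) y'' + Q(x) y' + R(x) y = 0 with P(x) = 1, Q(x) = -4x, R(x) = 7, and match powers of x.
Initial conditions: a_0 = 3, a_1 = -1.
Setting the coefficient of each power of x to zero and solving order by order (substituting the coefficients already found):
  x^0: 2 a_2 + 7 a_0 = 0  ->  2 a_2 = -7 a_0 = -21  ->  a_2 = -21/2
  x^1: 6 a_3 + 3 a_1 = 0  ->  6 a_3 = -3 a_1 = 3  ->  a_3 = 1/2
  x^2: 12 a_4 - a_2 = 0  ->  12 a_4 = a_2 = -21/2  ->  a_4 = -7/8
  x^3: 20 a_5 - 5 a_3 = 0  ->  20 a_5 = 5 a_3 = 5/2  ->  a_5 = 1/8
Truncated series: y(x) = 3 - x - (21/2) x^2 + (1/2) x^3 - (7/8) x^4 + (1/8) x^5 + O(x^6).

a_0 = 3; a_1 = -1; a_2 = -21/2; a_3 = 1/2; a_4 = -7/8; a_5 = 1/8


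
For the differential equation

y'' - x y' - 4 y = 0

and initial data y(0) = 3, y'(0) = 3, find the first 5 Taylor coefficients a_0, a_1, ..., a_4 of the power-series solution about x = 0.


Ansatz: y(x) = sum_{n>=0} a_n x^n, so y'(x) = sum_{n>=1} n a_n x^(n-1) and y''(x) = sum_{n>=2} n(n-1) a_n x^(n-2).
Substitute into P(x) y'' + Q(x) y' + R(x) y = 0 with P(x) = 1, Q(x) = -x, R(x) = -4, and match powers of x.
Initial conditions: a_0 = 3, a_1 = 3.
Setting the coefficient of each power of x to zero and solving order by order (substituting the coefficients already found):
  x^0: 2 a_2 - 4 a_0 = 0  ->  2 a_2 = 4 a_0 = 12  ->  a_2 = 6
  x^1: 6 a_3 - 5 a_1 = 0  ->  6 a_3 = 5 a_1 = 15  ->  a_3 = 5/2
  x^2: 12 a_4 - 6 a_2 = 0  ->  12 a_4 = 6 a_2 = 36  ->  a_4 = 3
Truncated series: y(x) = 3 + 3 x + 6 x^2 + (5/2) x^3 + 3 x^4 + O(x^5).

a_0 = 3; a_1 = 3; a_2 = 6; a_3 = 5/2; a_4 = 3


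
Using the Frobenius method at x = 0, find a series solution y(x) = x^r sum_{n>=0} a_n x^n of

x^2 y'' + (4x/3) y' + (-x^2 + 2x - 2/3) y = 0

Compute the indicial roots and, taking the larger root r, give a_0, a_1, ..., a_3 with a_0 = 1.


Write in Frobenius form y'' + (p(x)/x) y' + (q(x)/x^2) y = 0:
  p(x) = 4/3,  q(x) = -x^2 + 2x - 2/3.
Indicial equation: r(r-1) + (4/3) r + (-2/3) = 0 -> roots r_1 = 2/3, r_2 = -1.
Take r = r_1 = 2/3. Let y(x) = x^r sum_{n>=0} a_n x^n with a_0 = 1.
Substitute y = x^r sum a_n x^n and match x^{r+n}. The recurrence is
  D(n) a_n + 2 a_{n-1} - 1 a_{n-2} = 0,  where D(n) = (r+n)(r+n-1) + (4/3)(r+n) + (-2/3).
  a_n = [-2 a_{n-1} + 1 a_{n-2}] / D(n).
Since the indicial polynomial factors as (r - r_1)(r - r_2), D(n) = (r_1 + n - r_1)(r_1 + n - r_2) = n(n + 5/3).
Evaluating step by step (a_0 = 1):
  n = 1: D(1) = 1(1 + 5/3) = 8/3; numerator = -2(1) = -2; a_1 = (-2)/(8/3) = -3/4
  n = 2: D(2) = 2(2 + 5/3) = 22/3; numerator = -2(-3/4) + 1(1) = 5/2; a_2 = (5/2)/(22/3) = 15/44
  n = 3: D(3) = 3(3 + 5/3) = 14; numerator = -2(15/44) + 1(-3/4) = -63/44; a_3 = (-63/44)/(14) = -9/88

r = 2/3; a_0 = 1; a_1 = -3/4; a_2 = 15/44; a_3 = -9/88


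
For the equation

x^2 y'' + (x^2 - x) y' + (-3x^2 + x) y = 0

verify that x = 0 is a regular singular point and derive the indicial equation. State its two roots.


Divide by x^2 to reach normal form y'' + P_1(x) y' + P_2(x) y = 0 with P_1(x) = 1 - 1/x and P_2(x) = -3 + 1/x.
x = 0 is a singular point because the y'-coefficient 1 - 1/x has a pole at x = 0 and the y-coefficient -3 + 1/x has a pole at x = 0.
It is a regular singular point because x P_1(x) = p(x) = x - 1 and x^2 P_2(x) = q(x) = -3x^2 + x are polynomials, hence analytic at x = 0.
p(0) = -1,  q(0) = 0.
Indicial equation: r(r-1) + p(0) r + q(0) = 0, i.e. r^2 + (p(0) - 1) r + q(0) = 0, i.e. r^2 - 2 r = 0.
Discriminant: (-2)^2 - 4(0) = 4, so r = (2 ± 2)/2.
Solving: r_1 = 2, r_2 = 0.

indicial: r^2 - 2 r = 0; roots r_1 = 2, r_2 = 0


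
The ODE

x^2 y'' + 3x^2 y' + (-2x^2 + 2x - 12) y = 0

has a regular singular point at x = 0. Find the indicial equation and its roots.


Divide by x^2 to reach normal form y'' + P_1(x) y' + P_2(x) y = 0 with P_1(x) = 3 and P_2(x) = -2 + 2/x - 12/x^2.
x = 0 is a singular point because the y-coefficient -2 + 2/x - 12/x^2 has a pole at x = 0.
It is a regular singular point because x P_1(x) = p(x) = 3x and x^2 P_2(x) = q(x) = -2x^2 + 2x - 12 are polynomials, hence analytic at x = 0.
p(0) = 0,  q(0) = -12.
Indicial equation: r(r-1) + p(0) r + q(0) = 0, i.e. r^2 + (p(0) - 1) r + q(0) = 0, i.e. r^2 - 1 r - 12 = 0.
Discriminant: (-1)^2 - 4(-12) = 49, so r = (1 ± 7)/2.
Solving: r_1 = 4, r_2 = -3.

indicial: r^2 - 1 r - 12 = 0; roots r_1 = 4, r_2 = -3


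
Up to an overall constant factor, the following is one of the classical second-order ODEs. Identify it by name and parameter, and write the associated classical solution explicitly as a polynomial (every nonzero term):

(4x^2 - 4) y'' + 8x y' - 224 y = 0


All three coefficients share the factor -4; dividing through by -4 gives  (1 - x^2) y'' - 2x y' + 56 y = 0.
This matches the Legendre equation (1 - x^2) y'' - 2x y' + n(n+1) y = 0 (note the -2x y' term) with n(n+1) = 56, so n = 7; the polynomial solution is P_7(x).
With y = sum_k a_k x^k, matching x^k gives (k+2)(k+1) a_{k+2} = [k(k+1) - n(n+1)] a_k = (k - 7)(k + 8) a_k. The right side vanishes at k = 7, so the series with the parity of 7 terminates at degree 7.
Standard normalization (P_n(1) = 1): leading coefficient (2n)!/(2^n (n!)^2) = 87178291200/(128*25401600) = 429/16, so a_7 = 429/16. Work downward with a_k = (k+1)(k+2) a_{k+2} / ((k - 7)(k + 8)):
  a_5 = (6)(7)(429/16) / ((5 - 7)(5 + 8)) = (9009/8)/(-26) = -693/16
  a_3 = (4)(5)(-693/16) / ((3 - 7)(3 + 8)) = (-3465/4)/(-44) = 315/16
  a_1 = (2)(3)(315/16) / ((1 - 7)(1 + 8)) = (945/8)/(-54) = -35/16
Hence P_7(x) = 429 x^7/16 - 693 x^5/16 + 315 x^3/16 - 35 x/16.

P_7(x); series = 429 x^7/16 - 693 x^5/16 + 315 x^3/16 - 35 x/16


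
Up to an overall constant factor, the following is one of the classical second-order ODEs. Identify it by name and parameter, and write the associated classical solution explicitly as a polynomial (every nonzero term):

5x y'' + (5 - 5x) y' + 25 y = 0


All three coefficients share the factor 5; dividing through by 5 gives  x y'' + (1 - x) y' + 5 y = 0.
This matches the Laguerre equation x y'' + (1 - x) y' + n y = 0 with n = 5; the polynomial solution is L_5(x).
With y = sum_k a_k x^k, matching x^k gives (k+1)k a_{k+1} + (k+1) a_{k+1} - k a_k + n a_k = 0, i.e. (k+1)^2 a_{k+1} = (k - n) a_k = (k - 5) a_k. The right side vanishes at k = 5, so the series terminates at degree 5.
Standard normalization L_n(0) = 1 gives a_0 = 1. Work upward with a_{k+1} = (k - 5) a_k / (k+1)^2:
  a_1 = (0 - 5)(1) / 1^2 = -5/1 = -5
  a_2 = (1 - 5)(-5) / 2^2 = 20/4 = 5
  a_3 = (2 - 5)(5) / 3^2 = -15/9 = -5/3
  a_4 = (3 - 5)(-5/3) / 4^2 = (10/3)/16 = 5/24
  a_5 = (4 - 5)(5/24) / 5^2 = (-5/24)/25 = -1/120
Hence L_5(x) = -x^5/120 + 5 x^4/24 - 5 x^3/3 + 5 x^2 - 5 x + 1.

L_5(x); series = -x^5/120 + 5 x^4/24 - 5 x^3/3 + 5 x^2 - 5 x + 1


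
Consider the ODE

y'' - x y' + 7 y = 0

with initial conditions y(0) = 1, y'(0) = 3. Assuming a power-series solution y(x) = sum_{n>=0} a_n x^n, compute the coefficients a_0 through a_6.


Ansatz: y(x) = sum_{n>=0} a_n x^n, so y'(x) = sum_{n>=1} n a_n x^(n-1) and y''(x) = sum_{n>=2} n(n-1) a_n x^(n-2).
Substitute into P(x) y'' + Q(x) y' + R(x) y = 0 with P(x) = 1, Q(x) = -x, R(x) = 7, and match powers of x.
Initial conditions: a_0 = 1, a_1 = 3.
Setting the coefficient of each power of x to zero and solving order by order (substituting the coefficients already found):
  x^0: 2 a_2 + 7 a_0 = 0  ->  2 a_2 = -7 a_0 = -7  ->  a_2 = -7/2
  x^1: 6 a_3 + 6 a_1 = 0  ->  6 a_3 = -6 a_1 = -18  ->  a_3 = -3
  x^2: 12 a_4 + 5 a_2 = 0  ->  12 a_4 = -5 a_2 = 35/2  ->  a_4 = 35/24
  x^3: 20 a_5 + 4 a_3 = 0  ->  20 a_5 = -4 a_3 = 12  ->  a_5 = 3/5
  x^4: 30 a_6 + 3 a_4 = 0  ->  30 a_6 = -3 a_4 = -35/8  ->  a_6 = -7/48
Truncated series: y(x) = 1 + 3 x - (7/2) x^2 - 3 x^3 + (35/24) x^4 + (3/5) x^5 - (7/48) x^6 + O(x^7).

a_0 = 1; a_1 = 3; a_2 = -7/2; a_3 = -3; a_4 = 35/24; a_5 = 3/5; a_6 = -7/48


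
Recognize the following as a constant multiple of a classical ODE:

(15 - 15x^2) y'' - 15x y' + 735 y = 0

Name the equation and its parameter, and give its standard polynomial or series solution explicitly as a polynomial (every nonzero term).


All three coefficients share the factor 15; dividing through by 15 gives  (1 - x^2) y'' - x y' + 49 y = 0.
This matches the Chebyshev equation (1 - x^2) y'' - x y' + n^2 y = 0 (note the -x y' term, not -2x y') with n^2 = 49, so n = 7; the polynomial solution is T_7(x).
With y = sum_k a_k x^k, matching x^k gives (k+2)(k+1) a_{k+2} = (k^2 - n^2) a_k = (k - 7)(k + 7) a_k. The right side vanishes at k = 7, so the series with the parity of 7 terminates at degree 7.
Standard normalization: leading coefficient of T_n is 2^(n-1), so a_7 = 2^6 = 64. Work downward with a_k = (k+1)(k+2) a_{k+2} / ((k - 7)(k + 7)):
  a_5 = (6)(7)(64) / ((5 - 7)(5 + 7)) = 2688/(-24) = -112
  a_3 = (4)(5)(-112) / ((3 - 7)(3 + 7)) = -2240/(-40) = 56
  a_1 = (2)(3)(56) / ((1 - 7)(1 + 7)) = 336/(-48) = -7
Hence T_7(x) = 64 x^7 - 112 x^5 + 56 x^3 - 7 x.

T_7(x); series = 64 x^7 - 112 x^5 + 56 x^3 - 7 x


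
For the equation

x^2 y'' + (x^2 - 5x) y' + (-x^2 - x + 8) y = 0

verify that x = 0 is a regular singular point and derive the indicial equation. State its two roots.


Divide by x^2 to reach normal form y'' + P_1(x) y' + P_2(x) y = 0 with P_1(x) = 1 - 5/x and P_2(x) = -1 - 1/x + 8/x^2.
x = 0 is a singular point because the y'-coefficient 1 - 5/x has a pole at x = 0 and the y-coefficient -1 - 1/x + 8/x^2 has a pole at x = 0.
It is a regular singular point because x P_1(x) = p(x) = x - 5 and x^2 P_2(x) = q(x) = -x^2 - x + 8 are polynomials, hence analytic at x = 0.
p(0) = -5,  q(0) = 8.
Indicial equation: r(r-1) + p(0) r + q(0) = 0, i.e. r^2 + (p(0) - 1) r + q(0) = 0, i.e. r^2 - 6 r + 8 = 0.
Discriminant: (-6)^2 - 4(8) = 4, so r = (6 ± 2)/2.
Solving: r_1 = 4, r_2 = 2.

indicial: r^2 - 6 r + 8 = 0; roots r_1 = 4, r_2 = 2


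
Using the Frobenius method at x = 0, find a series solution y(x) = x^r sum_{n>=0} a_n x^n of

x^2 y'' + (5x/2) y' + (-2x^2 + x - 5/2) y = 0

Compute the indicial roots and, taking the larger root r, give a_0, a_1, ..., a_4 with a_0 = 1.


Write in Frobenius form y'' + (p(x)/x) y' + (q(x)/x^2) y = 0:
  p(x) = 5/2,  q(x) = -2x^2 + x - 5/2.
Indicial equation: r(r-1) + (5/2) r + (-5/2) = 0 -> roots r_1 = 1, r_2 = -5/2.
Take r = r_1 = 1. Let y(x) = x^r sum_{n>=0} a_n x^n with a_0 = 1.
Substitute y = x^r sum a_n x^n and match x^{r+n}. The recurrence is
  D(n) a_n + 1 a_{n-1} - 2 a_{n-2} = 0,  where D(n) = (r+n)(r+n-1) + (5/2)(r+n) + (-5/2).
  a_n = [-1 a_{n-1} + 2 a_{n-2}] / D(n).
Since the indicial polynomial factors as (r - r_1)(r - r_2), D(n) = (r_1 + n - r_1)(r_1 + n - r_2) = n(n + 7/2).
Evaluating step by step (a_0 = 1):
  n = 1: D(1) = 1(1 + 7/2) = 9/2; numerator = -1(1) = -1; a_1 = (-1)/(9/2) = -2/9
  n = 2: D(2) = 2(2 + 7/2) = 11; numerator = -1(-2/9) + 2(1) = 20/9; a_2 = (20/9)/(11) = 20/99
  n = 3: D(3) = 3(3 + 7/2) = 39/2; numerator = -1(20/99) + 2(-2/9) = -64/99; a_3 = (-64/99)/(39/2) = -128/3861
  n = 4: D(4) = 4(4 + 7/2) = 30; numerator = -1(-128/3861) + 2(20/99) = 1688/3861; a_4 = (1688/3861)/(30) = 844/57915

r = 1; a_0 = 1; a_1 = -2/9; a_2 = 20/99; a_3 = -128/3861; a_4 = 844/57915


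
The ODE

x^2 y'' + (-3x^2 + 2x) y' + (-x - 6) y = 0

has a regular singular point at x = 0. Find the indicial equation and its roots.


Divide by x^2 to reach normal form y'' + P_1(x) y' + P_2(x) y = 0 with P_1(x) = -3 + 2/x and P_2(x) = -1/x - 6/x^2.
x = 0 is a singular point because the y'-coefficient -3 + 2/x has a pole at x = 0 and the y-coefficient -1/x - 6/x^2 has a pole at x = 0.
It is a regular singular point because x P_1(x) = p(x) = 2 - 3x and x^2 P_2(x) = q(x) = -x - 6 are polynomials, hence analytic at x = 0.
p(0) = 2,  q(0) = -6.
Indicial equation: r(r-1) + p(0) r + q(0) = 0, i.e. r^2 + (p(0) - 1) r + q(0) = 0, i.e. r^2 + 1 r - 6 = 0.
Discriminant: (1)^2 - 4(-6) = 25, so r = (-1 ± 5)/2.
Solving: r_1 = 2, r_2 = -3.

indicial: r^2 + 1 r - 6 = 0; roots r_1 = 2, r_2 = -3


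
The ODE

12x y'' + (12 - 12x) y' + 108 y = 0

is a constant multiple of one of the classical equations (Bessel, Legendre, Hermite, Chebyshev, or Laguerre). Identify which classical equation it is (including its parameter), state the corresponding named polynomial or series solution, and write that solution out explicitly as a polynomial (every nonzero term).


All three coefficients share the factor 12; dividing through by 12 gives  x y'' + (1 - x) y' + 9 y = 0.
This matches the Laguerre equation x y'' + (1 - x) y' + n y = 0 with n = 9; the polynomial solution is L_9(x).
With y = sum_k a_k x^k, matching x^k gives (k+1)k a_{k+1} + (k+1) a_{k+1} - k a_k + n a_k = 0, i.e. (k+1)^2 a_{k+1} = (k - n) a_k = (k - 9) a_k. The right side vanishes at k = 9, so the series terminates at degree 9.
Standard normalization L_n(0) = 1 gives a_0 = 1. Work upward with a_{k+1} = (k - 9) a_k / (k+1)^2:
  a_1 = (0 - 9)(1) / 1^2 = -9/1 = -9
  a_2 = (1 - 9)(-9) / 2^2 = 72/4 = 18
  a_3 = (2 - 9)(18) / 3^2 = -126/9 = -14
  a_4 = (3 - 9)(-14) / 4^2 = 84/16 = 21/4
  a_5 = (4 - 9)(21/4) / 5^2 = (-105/4)/25 = -21/20
  a_6 = (5 - 9)(-21/20) / 6^2 = (21/5)/36 = 7/60
  a_7 = (6 - 9)(7/60) / 7^2 = (-7/20)/49 = -1/140
  a_8 = (7 - 9)(-1/140) / 8^2 = (1/70)/64 = 1/4480
  a_9 = (8 - 9)(1/4480) / 9^2 = (-1/4480)/81 = -1/362880
Hence L_9(x) = -x^9/362880 + x^8/4480 - x^7/140 + 7 x^6/60 - 21 x^5/20 + 21 x^4/4 - 14 x^3 + 18 x^2 - 9 x + 1.

L_9(x); series = -x^9/362880 + x^8/4480 - x^7/140 + 7 x^6/60 - 21 x^5/20 + 21 x^4/4 - 14 x^3 + 18 x^2 - 9 x + 1


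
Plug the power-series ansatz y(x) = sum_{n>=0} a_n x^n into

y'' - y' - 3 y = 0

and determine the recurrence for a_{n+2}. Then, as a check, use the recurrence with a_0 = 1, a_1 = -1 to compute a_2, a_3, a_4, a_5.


Substitute y = sum_n a_n x^n.
y''(x) has coefficient (n+2)(n+1) a_{n+2} at x^n;
-y'(x) has coefficient -(n+1) a_{n+1} at x^n;
-3 y(x) has coefficient -3 a_n at x^n.
Matching x^n: (n+2)(n+1) a_{n+2} - (n+1) a_{n+1} - 3 a_n = 0.
Thus a_{n+2} = [(n+1) a_{n+1} + 3 a_n] / ((n+1)(n+2)).

Check with a_0 = 1, a_1 = -1 (apply the recurrence for n = 0, 1, 2, 3): a_0 = 1, a_1 = -1, a_2 = 1, a_3 = -1/6, a_4 = 5/24, a_5 = 1/60.

a_(n+2) = [(n+1) a_(n+1) + 3 a_n] / ((n+1)(n+2)); check: a_0 = 1, a_1 = -1, a_2 = 1, a_3 = -1/6, a_4 = 5/24, a_5 = 1/60


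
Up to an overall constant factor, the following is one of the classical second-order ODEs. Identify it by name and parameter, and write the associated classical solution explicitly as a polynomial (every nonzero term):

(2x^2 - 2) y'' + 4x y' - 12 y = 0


All three coefficients share the factor -2; dividing through by -2 gives  (1 - x^2) y'' - 2x y' + 6 y = 0.
This matches the Legendre equation (1 - x^2) y'' - 2x y' + n(n+1) y = 0 (note the -2x y' term) with n(n+1) = 6, so n = 2; the polynomial solution is P_2(x).
With y = sum_k a_k x^k, matching x^k gives (k+2)(k+1) a_{k+2} = [k(k+1) - n(n+1)] a_k = (k - 2)(k + 3) a_k. The right side vanishes at k = 2, so the series with the parity of 2 terminates at degree 2.
Standard normalization (P_n(1) = 1): leading coefficient (2n)!/(2^n (n!)^2) = 24/(4*4) = 3/2, so a_2 = 3/2. Work downward with a_k = (k+1)(k+2) a_{k+2} / ((k - 2)(k + 3)):
  a_0 = (1)(2)(3/2) / ((0 - 2)(0 + 3)) = 3/(-6) = -1/2
Hence P_2(x) = 3 x^2/2 - 1/2.

P_2(x); series = 3 x^2/2 - 1/2


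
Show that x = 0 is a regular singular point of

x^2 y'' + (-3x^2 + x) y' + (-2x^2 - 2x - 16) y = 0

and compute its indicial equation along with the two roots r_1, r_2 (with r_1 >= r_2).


Divide by x^2 to reach normal form y'' + P_1(x) y' + P_2(x) y = 0 with P_1(x) = -3 + 1/x and P_2(x) = -2 - 2/x - 16/x^2.
x = 0 is a singular point because the y'-coefficient -3 + 1/x has a pole at x = 0 and the y-coefficient -2 - 2/x - 16/x^2 has a pole at x = 0.
It is a regular singular point because x P_1(x) = p(x) = 1 - 3x and x^2 P_2(x) = q(x) = -2x^2 - 2x - 16 are polynomials, hence analytic at x = 0.
p(0) = 1,  q(0) = -16.
Indicial equation: r(r-1) + p(0) r + q(0) = 0, i.e. r^2 + (p(0) - 1) r + q(0) = 0, i.e. r^2 - 16 = 0.
Discriminant: (0)^2 - 4(-16) = 64, so r = (0 ± 8)/2.
Solving: r_1 = 4, r_2 = -4.

indicial: r^2 - 16 = 0; roots r_1 = 4, r_2 = -4


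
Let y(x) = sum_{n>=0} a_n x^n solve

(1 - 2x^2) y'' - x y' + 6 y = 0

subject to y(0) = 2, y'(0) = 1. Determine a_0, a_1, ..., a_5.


Ansatz: y(x) = sum_{n>=0} a_n x^n, so y'(x) = sum_{n>=1} n a_n x^(n-1) and y''(x) = sum_{n>=2} n(n-1) a_n x^(n-2).
Substitute into P(x) y'' + Q(x) y' + R(x) y = 0 with P(x) = 1 - 2x^2, Q(x) = -x, R(x) = 6, and match powers of x.
Initial conditions: a_0 = 2, a_1 = 1.
Setting the coefficient of each power of x to zero and solving order by order (substituting the coefficients already found):
  x^0: 2 a_2 + 6 a_0 = 0  ->  2 a_2 = -6 a_0 = -12  ->  a_2 = -6
  x^1: 6 a_3 + 5 a_1 = 0  ->  6 a_3 = -5 a_1 = -5  ->  a_3 = -5/6
  x^2: 12 a_4 = 0  ->  a_4 = 0
  x^3: 20 a_5 - 9 a_3 = 0  ->  20 a_5 = 9 a_3 = -15/2  ->  a_5 = -3/8
Truncated series: y(x) = 2 + x - 6 x^2 - (5/6) x^3 - (3/8) x^5 + O(x^6).

a_0 = 2; a_1 = 1; a_2 = -6; a_3 = -5/6; a_4 = 0; a_5 = -3/8


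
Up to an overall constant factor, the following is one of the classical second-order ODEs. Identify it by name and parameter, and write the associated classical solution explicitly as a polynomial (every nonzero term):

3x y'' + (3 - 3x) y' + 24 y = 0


All three coefficients share the factor 3; dividing through by 3 gives  x y'' + (1 - x) y' + 8 y = 0.
This matches the Laguerre equation x y'' + (1 - x) y' + n y = 0 with n = 8; the polynomial solution is L_8(x).
With y = sum_k a_k x^k, matching x^k gives (k+1)k a_{k+1} + (k+1) a_{k+1} - k a_k + n a_k = 0, i.e. (k+1)^2 a_{k+1} = (k - n) a_k = (k - 8) a_k. The right side vanishes at k = 8, so the series terminates at degree 8.
Standard normalization L_n(0) = 1 gives a_0 = 1. Work upward with a_{k+1} = (k - 8) a_k / (k+1)^2:
  a_1 = (0 - 8)(1) / 1^2 = -8/1 = -8
  a_2 = (1 - 8)(-8) / 2^2 = 56/4 = 14
  a_3 = (2 - 8)(14) / 3^2 = -84/9 = -28/3
  a_4 = (3 - 8)(-28/3) / 4^2 = (140/3)/16 = 35/12
  a_5 = (4 - 8)(35/12) / 5^2 = (-35/3)/25 = -7/15
  a_6 = (5 - 8)(-7/15) / 6^2 = (7/5)/36 = 7/180
  a_7 = (6 - 8)(7/180) / 7^2 = (-7/90)/49 = -1/630
  a_8 = (7 - 8)(-1/630) / 8^2 = (1/630)/64 = 1/40320
Hence L_8(x) = x^8/40320 - x^7/630 + 7 x^6/180 - 7 x^5/15 + 35 x^4/12 - 28 x^3/3 + 14 x^2 - 8 x + 1.

L_8(x); series = x^8/40320 - x^7/630 + 7 x^6/180 - 7 x^5/15 + 35 x^4/12 - 28 x^3/3 + 14 x^2 - 8 x + 1
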